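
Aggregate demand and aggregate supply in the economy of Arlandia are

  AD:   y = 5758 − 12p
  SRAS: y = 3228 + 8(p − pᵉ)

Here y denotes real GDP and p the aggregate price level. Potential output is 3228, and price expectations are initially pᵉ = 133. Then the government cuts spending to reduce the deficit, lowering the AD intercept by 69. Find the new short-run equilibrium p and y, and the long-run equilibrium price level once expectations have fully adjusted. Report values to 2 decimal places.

Short run: p = 176.25, y = 3574.00. Long run: p = 205.08.

AD shifts left: new AD is y = 5689 − 12p. With pᵉ = 133, SRAS is y = 2164 + 8p.
Short run: 5689 − 12p = 2164 + 8p gives 3525 = 20p, so p = 176.25 and y = 5689 − 12p = 3574.00.
y = 3574.00 is above potential 3228; expectations adjust and SRAS shifts left until y = 3228.
Long run: on the new AD curve, 3228 = 5689 − 12p gives p = 205.08.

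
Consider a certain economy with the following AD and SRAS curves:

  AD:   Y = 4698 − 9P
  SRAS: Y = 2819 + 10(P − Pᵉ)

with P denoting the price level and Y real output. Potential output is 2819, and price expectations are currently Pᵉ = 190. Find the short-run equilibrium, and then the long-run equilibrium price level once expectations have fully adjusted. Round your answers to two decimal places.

Short run: P = 198.89, Y = 2907.95. Long run: P = 208.78.

Short run: with Pᵉ = 190, SRAS is Y = 919 + 10P. Setting AD = SRAS gives 3779 = 19P, so P = 198.89 and Y = 4698 − 9P = 2907.95.
Output 2907.95 is above potential 2819, so over time expected prices rise and SRAS shifts left until Y returns to 2819.
Long run: Y = 2819 on the AD curve gives 2819 = 4698 − 9P, so P = 208.78.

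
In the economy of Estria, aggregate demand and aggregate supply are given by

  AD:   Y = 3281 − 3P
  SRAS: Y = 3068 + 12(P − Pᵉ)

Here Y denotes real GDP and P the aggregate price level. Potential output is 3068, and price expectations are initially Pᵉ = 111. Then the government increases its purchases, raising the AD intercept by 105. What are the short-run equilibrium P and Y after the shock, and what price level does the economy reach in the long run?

Short run: P = 110, Y = 3056. Long run: P = 106.

AD shifts right: new AD is Y = 3386 − 3P. With Pᵉ = 111, SRAS is Y = 1736 + 12P.
Short run: 3386 − 3P = 1736 + 12P gives 1650 = 15P, so P = 110 and Y = 3386 − 3·110 = 3056.
Y = 3056 is below potential 3068; expectations adjust and SRAS shifts right until Y = 3068.
Long run: on the new AD curve, 3068 = 3386 − 3P gives P = 106.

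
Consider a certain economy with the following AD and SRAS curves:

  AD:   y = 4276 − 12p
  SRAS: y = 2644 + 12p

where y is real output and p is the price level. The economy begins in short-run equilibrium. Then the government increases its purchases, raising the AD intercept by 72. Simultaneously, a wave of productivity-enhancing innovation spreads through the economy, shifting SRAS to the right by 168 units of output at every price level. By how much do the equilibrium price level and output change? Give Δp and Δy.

Δp = -4, Δy = +120

After both shocks: AD is y = 4348 − 12p and SRAS is y = 2812 + 12p.
Setting them equal: 1536 = 24p, so p = 64.
y = 4348 − 12·64 = 3580.
Initially p = 68, y = 3460, so Δp = -4 and Δy = +120.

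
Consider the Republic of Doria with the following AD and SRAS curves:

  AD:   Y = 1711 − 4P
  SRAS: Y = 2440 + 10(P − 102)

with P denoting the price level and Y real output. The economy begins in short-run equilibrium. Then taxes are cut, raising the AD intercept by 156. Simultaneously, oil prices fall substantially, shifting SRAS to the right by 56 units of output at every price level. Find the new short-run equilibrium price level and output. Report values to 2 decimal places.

After both shocks: AD is Y = 1867 − 4P and SRAS is Y = 1476 + 10P.
Setting them equal: 391 = 14P, so P = 27.93.
Substituting into AD, Y = 1755.29.

P = 27.93, Y = 1755.29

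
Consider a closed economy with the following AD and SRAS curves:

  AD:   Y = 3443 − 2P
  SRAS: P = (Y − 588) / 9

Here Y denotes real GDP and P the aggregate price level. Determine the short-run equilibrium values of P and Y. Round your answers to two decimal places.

Rearrange SRAS to Y = 588 + 9P.
Set AD = SRAS: 3443 − 2P = 588 + 9P, so 2855 = 11P and P = 259.55.
Substituting into AD, Y = 3443 − 2P = 2923.91.

P = 259.55, Y = 2923.91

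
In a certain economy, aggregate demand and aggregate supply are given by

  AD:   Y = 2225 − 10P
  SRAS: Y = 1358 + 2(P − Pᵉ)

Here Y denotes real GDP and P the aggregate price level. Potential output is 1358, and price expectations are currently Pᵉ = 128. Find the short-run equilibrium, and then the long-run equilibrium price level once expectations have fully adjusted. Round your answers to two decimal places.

Short run: with Pᵉ = 128, SRAS is Y = 1102 + 2P. Setting AD = SRAS gives 1123 = 12P, so P = 93.58 and Y = 2225 − 10P = 1289.17.
Output 1289.17 is below potential 1358, so over time expected prices fall and SRAS shifts right until Y returns to 1358.
Long run: Y = 1358 on the AD curve gives 1358 = 2225 − 10P, so P = 86.70.

Short run: P = 93.58, Y = 1289.17. Long run: P = 86.70.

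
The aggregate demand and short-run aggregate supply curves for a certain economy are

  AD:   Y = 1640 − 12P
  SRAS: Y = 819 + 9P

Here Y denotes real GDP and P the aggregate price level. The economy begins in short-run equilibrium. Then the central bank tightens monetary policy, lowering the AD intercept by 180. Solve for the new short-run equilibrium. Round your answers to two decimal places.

P = 30.52, Y = 1093.71

This is a negative demand shock: AD shifts left.
New AD: Y = 1460 − 12P.
Set AD = SRAS: 1460 − 12P = 819 + 9P, so 641 = 21P and P = 30.52.
Substituting into AD, Y = 1093.71.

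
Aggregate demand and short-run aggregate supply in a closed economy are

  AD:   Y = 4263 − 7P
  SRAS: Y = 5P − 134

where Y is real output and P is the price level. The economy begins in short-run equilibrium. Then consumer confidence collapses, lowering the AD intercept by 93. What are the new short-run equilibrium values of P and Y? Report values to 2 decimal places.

P = 358.67, Y = 1659.33

This is a negative demand shock: AD shifts left.
New AD: Y = 4170 − 7P.
Set AD = SRAS: 4170 − 7P = 5P − 134, so 4304 = 12P and P = 358.67.
Substituting into AD, Y = 1659.33.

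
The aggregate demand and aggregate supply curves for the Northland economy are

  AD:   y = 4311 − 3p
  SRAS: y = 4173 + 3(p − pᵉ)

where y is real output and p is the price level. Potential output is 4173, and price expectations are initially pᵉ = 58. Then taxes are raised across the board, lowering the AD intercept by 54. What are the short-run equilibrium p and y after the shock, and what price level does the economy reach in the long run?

Short run: p = 43, y = 4128. Long run: p = 28.

AD shifts left: new AD is y = 4257 − 3p. With pᵉ = 58, SRAS is y = 3999 + 3p.
Short run: 4257 − 3p = 3999 + 3p gives 258 = 6p, so p = 43 and y = 4257 − 3·43 = 4128.
y = 4128 is below potential 4173; expectations adjust and SRAS shifts right until y = 4173.
Long run: on the new AD curve, 4173 = 4257 − 3p gives p = 28.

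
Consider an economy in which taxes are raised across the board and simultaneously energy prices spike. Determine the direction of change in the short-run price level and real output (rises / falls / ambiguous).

Price level: ambiguous; output: falls

The first event is a negative demand shock: AD shifts left, which by itself pushes P down and Y down.
The second is an adverse supply shock: SRAS shifts left, which by itself pushes P up and Y down.
The two shocks push P in opposite directions, so the effect on P is ambiguous. Both shocks push Y down, so Y falls.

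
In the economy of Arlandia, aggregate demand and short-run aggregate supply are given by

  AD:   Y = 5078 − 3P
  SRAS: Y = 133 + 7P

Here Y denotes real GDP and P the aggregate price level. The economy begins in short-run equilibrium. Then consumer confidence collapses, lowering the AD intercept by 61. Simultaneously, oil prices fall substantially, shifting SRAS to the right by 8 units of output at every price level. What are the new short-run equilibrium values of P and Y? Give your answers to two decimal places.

P = 487.60, Y = 3554.20

After both shocks: AD is Y = 5017 − 3P and SRAS is Y = 141 + 7P.
Setting them equal: 4876 = 10P, so P = 487.60.
Substituting into AD, Y = 3554.20.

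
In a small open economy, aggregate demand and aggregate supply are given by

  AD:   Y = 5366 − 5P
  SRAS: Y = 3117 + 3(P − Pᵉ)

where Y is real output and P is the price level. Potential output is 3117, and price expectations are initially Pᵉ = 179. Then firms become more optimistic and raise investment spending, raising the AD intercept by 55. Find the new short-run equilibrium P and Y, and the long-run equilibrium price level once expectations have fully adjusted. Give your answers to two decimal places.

Short run: P = 355.13, Y = 3645.38. Long run: P = 460.80.

AD shifts right: new AD is Y = 5421 − 5P. With Pᵉ = 179, SRAS is Y = 2580 + 3P.
Short run: 5421 − 5P = 2580 + 3P gives 2841 = 8P, so P = 355.13 and Y = 5421 − 5P = 3645.38.
Y = 3645.38 is above potential 3117; expectations adjust and SRAS shifts left until Y = 3117.
Long run: on the new AD curve, 3117 = 5421 − 5P gives P = 460.80.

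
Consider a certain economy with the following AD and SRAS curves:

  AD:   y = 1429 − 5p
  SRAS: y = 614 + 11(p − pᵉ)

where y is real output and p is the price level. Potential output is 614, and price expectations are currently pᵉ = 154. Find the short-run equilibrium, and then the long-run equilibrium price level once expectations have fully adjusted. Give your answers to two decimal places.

Short run: p = 156.81, y = 644.94. Long run: p = 163.00.

Short run: with pᵉ = 154, SRAS is y = 11p − 1080. Setting AD = SRAS gives 2509 = 16p, so p = 156.81 and y = 1429 − 5p = 644.94.
Output 644.94 is above potential 614, so over time expected prices rise and SRAS shifts left until y returns to 614.
Long run: y = 614 on the AD curve gives 614 = 1429 − 5p, so p = 163.00.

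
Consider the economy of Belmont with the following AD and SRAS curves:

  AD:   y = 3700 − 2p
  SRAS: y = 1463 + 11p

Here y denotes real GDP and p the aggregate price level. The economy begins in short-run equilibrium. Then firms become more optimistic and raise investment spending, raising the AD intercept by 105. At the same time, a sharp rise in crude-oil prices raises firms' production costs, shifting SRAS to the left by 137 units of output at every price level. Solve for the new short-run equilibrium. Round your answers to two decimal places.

p = 190.69, y = 3423.62

After both shocks: AD is y = 3805 − 2p and SRAS is y = 1326 + 11p.
Setting them equal: 2479 = 13p, so p = 190.69.
Substituting into AD, y = 3423.62.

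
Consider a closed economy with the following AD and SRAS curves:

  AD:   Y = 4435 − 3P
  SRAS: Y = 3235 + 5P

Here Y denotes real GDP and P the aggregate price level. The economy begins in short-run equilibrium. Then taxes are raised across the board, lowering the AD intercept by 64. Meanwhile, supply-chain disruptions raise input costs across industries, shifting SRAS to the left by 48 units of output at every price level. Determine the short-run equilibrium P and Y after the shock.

P = 148, Y = 3927

After both shocks: AD is Y = 4371 − 3P and SRAS is Y = 3187 + 5P.
Setting them equal: 1184 = 8P, so P = 148.
Y = 4371 − 3·148 = 3927.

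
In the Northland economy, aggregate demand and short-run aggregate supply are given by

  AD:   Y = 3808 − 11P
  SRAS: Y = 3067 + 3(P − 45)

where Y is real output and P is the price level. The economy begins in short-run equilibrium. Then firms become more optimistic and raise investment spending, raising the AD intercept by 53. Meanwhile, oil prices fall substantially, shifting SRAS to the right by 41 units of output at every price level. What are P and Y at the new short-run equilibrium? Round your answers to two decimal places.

After both shocks: AD is Y = 3861 − 11P and SRAS is Y = 2973 + 3P.
Setting them equal: 888 = 14P, so P = 63.43.
Substituting into AD, Y = 3163.29.

P = 63.43, Y = 3163.29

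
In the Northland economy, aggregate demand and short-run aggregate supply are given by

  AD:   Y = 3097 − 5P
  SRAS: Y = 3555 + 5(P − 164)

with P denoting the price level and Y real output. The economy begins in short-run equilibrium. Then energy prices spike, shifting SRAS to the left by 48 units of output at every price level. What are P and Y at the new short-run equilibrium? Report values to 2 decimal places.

P = 41.00, Y = 2892.00

This is a negative supply shock: SRAS shifts left.
New SRAS: Y = 2687 + 5P.
Set AD = SRAS: 3097 − 5P = 2687 + 5P, so 410 = 10P and P = 41.00.
Substituting into AD, Y = 2892.00.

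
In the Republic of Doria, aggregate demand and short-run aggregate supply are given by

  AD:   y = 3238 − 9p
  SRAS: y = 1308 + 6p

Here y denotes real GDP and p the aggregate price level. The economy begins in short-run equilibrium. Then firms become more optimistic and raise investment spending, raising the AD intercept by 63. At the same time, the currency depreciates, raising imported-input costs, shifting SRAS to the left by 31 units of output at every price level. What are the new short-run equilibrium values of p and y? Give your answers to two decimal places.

p = 134.93, y = 2086.60

After both shocks: AD is y = 3301 − 9p and SRAS is y = 1277 + 6p.
Setting them equal: 2024 = 15p, so p = 134.93.
Substituting into AD, y = 2086.60.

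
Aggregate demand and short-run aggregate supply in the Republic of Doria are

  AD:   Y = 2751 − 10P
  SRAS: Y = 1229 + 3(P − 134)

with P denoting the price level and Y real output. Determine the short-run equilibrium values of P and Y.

Write SRAS as Y = 1229 + 3P − 402 = 827 + 3P.
Set AD = SRAS: 2751 − 10P = 827 + 3P, so 1924 = 13P and P = 148.
Then Y = 2751 − 10·148 = 1271.

P = 148, Y = 1271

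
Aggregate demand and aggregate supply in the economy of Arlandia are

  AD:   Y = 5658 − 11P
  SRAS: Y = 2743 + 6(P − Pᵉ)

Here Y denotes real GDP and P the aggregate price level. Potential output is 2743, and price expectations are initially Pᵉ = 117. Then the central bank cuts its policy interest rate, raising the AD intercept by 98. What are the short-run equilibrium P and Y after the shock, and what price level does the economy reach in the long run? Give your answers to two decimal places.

Short run: P = 218.53, Y = 3352.18. Long run: P = 273.91.

AD shifts right: new AD is Y = 5756 − 11P. With Pᵉ = 117, SRAS is Y = 2041 + 6P.
Short run: 5756 − 11P = 2041 + 6P gives 3715 = 17P, so P = 218.53 and Y = 5756 − 11P = 3352.18.
Y = 3352.18 is above potential 2743; expectations adjust and SRAS shifts left until Y = 2743.
Long run: on the new AD curve, 2743 = 5756 − 11P gives P = 273.91.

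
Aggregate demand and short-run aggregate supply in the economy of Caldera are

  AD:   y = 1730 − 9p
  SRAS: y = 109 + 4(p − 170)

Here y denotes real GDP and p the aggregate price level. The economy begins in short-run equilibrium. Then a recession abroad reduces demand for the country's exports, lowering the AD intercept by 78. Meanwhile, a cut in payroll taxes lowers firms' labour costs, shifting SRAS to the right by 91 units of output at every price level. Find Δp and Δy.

After both shocks: AD is y = 1652 − 9p and SRAS is y = 4p − 480.
Setting them equal: 2132 = 13p, so p = 164.
y = 1652 − 9·164 = 176.
Initially p = 177, y = 137, so Δp = -13 and Δy = +39.

Δp = -13, Δy = +39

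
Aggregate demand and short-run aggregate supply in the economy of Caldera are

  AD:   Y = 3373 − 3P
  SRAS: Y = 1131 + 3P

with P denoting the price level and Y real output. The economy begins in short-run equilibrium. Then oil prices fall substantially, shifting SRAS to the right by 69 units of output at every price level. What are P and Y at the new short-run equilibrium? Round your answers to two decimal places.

P = 362.17, Y = 2286.50

This is a positive supply shock: SRAS shifts right.
New SRAS: Y = 1200 + 3P.
Set AD = SRAS: 3373 − 3P = 1200 + 3P, so 2173 = 6P and P = 362.17.
Substituting into AD, Y = 2286.50.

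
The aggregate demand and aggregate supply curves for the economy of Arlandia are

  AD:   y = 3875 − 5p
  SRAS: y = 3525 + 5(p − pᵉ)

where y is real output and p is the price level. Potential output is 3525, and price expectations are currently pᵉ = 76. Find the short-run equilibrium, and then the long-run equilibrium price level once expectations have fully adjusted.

Short run: with pᵉ = 76, SRAS is y = 3145 + 5p. Setting AD = SRAS gives 730 = 10p, so p = 73 and y = 3875 − 5·73 = 3510.
Output 3510 is below potential 3525, so over time expected prices fall and SRAS shifts right until y returns to 3525.
Long run: y = 3525 on the AD curve gives 3525 = 3875 − 5p, so p = 70.

Short run: p = 73, y = 3510. Long run: p = 70.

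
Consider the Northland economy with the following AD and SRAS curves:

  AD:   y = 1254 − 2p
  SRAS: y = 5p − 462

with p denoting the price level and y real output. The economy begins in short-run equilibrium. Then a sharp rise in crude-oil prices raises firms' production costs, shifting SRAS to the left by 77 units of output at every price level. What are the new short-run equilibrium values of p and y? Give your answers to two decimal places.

p = 256.14, y = 741.71

This is a negative supply shock: SRAS shifts left.
New SRAS: y = 5p − 539.
Set AD = SRAS: 1254 − 2p = 5p − 539, so 1793 = 7p and p = 256.14.
Substituting into AD, y = 741.71.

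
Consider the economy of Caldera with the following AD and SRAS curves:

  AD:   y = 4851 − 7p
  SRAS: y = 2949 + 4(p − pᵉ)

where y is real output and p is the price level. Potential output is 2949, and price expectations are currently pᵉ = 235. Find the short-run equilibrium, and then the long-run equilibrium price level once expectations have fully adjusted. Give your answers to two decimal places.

Short run: with pᵉ = 235, SRAS is y = 2009 + 4p. Setting AD = SRAS gives 2842 = 11p, so p = 258.36 and y = 4851 − 7p = 3042.45.
Output 3042.45 is above potential 2949, so over time expected prices rise and SRAS shifts left until y returns to 2949.
Long run: y = 2949 on the AD curve gives 2949 = 4851 − 7p, so p = 271.71.

Short run: p = 258.36, y = 3042.45. Long run: p = 271.71.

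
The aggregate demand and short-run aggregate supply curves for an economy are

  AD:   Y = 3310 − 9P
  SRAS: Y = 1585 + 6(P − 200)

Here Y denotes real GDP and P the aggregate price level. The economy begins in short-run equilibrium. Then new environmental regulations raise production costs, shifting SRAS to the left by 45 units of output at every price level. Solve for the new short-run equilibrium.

This is a negative supply shock: SRAS shifts left.
New SRAS: Y = 340 + 6P.
Set AD = SRAS: 3310 − 9P = 340 + 6P, so 2970 = 15P and P = 198.
Y = 3310 − 9·198 = 1528.

P = 198, Y = 1528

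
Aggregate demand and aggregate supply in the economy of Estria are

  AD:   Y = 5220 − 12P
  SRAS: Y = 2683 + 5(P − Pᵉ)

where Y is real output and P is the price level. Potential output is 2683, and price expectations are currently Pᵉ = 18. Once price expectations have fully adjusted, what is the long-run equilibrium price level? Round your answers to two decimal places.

Short run: with Pᵉ = 18, SRAS is Y = 2593 + 5P. Setting AD = SRAS gives 2627 = 17P, so P = 154.53 and Y = 5220 − 12P = 3365.65.
Output 3365.65 is above potential 2683, so over time expected prices rise and SRAS shifts left until Y returns to 2683.
Long run: Y = 2683 on the AD curve gives 2683 = 5220 − 12P, so P = 211.42.

Long-run P = 211.42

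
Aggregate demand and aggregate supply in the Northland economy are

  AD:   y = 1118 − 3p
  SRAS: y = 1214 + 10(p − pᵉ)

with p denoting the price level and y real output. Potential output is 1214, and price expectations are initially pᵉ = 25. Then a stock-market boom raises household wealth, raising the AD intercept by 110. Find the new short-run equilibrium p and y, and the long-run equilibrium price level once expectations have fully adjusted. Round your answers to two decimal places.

AD shifts right: new AD is y = 1228 − 3p. With pᵉ = 25, SRAS is y = 964 + 10p.
Short run: 1228 − 3p = 964 + 10p gives 264 = 13p, so p = 20.31 and y = 1228 − 3p = 1167.08.
y = 1167.08 is below potential 1214; expectations adjust and SRAS shifts right until y = 1214.
Long run: on the new AD curve, 1214 = 1228 − 3p gives p = 4.67.

Short run: p = 20.31, y = 1167.08. Long run: p = 4.67.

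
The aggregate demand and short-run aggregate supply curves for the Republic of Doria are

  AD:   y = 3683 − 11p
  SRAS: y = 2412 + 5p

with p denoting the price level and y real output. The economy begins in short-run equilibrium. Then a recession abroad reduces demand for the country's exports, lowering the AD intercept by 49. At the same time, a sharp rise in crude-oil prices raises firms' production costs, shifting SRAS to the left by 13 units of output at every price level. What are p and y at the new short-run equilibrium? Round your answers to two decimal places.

p = 77.19, y = 2784.94

After both shocks: AD is y = 3634 − 11p and SRAS is y = 2399 + 5p.
Setting them equal: 1235 = 16p, so p = 77.19.
Substituting into AD, y = 2784.94.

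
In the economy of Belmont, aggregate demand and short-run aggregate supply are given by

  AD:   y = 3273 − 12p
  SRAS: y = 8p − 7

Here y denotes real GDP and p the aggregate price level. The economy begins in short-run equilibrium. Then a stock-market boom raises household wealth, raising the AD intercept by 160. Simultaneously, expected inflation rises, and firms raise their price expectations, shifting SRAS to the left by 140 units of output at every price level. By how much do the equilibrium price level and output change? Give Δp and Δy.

After both shocks: AD is y = 3433 − 12p and SRAS is y = 8p − 147.
Setting them equal: 3580 = 20p, so p = 179.
y = 3433 − 12·179 = 1285.
Initially p = 164, y = 1305, so Δp = +15 and Δy = -20.

Δp = +15, Δy = -20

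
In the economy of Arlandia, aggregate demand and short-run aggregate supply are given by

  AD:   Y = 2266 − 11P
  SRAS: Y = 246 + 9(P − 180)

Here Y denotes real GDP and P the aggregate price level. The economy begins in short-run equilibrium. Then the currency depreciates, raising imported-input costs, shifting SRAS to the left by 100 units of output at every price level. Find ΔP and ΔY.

ΔP = +5, ΔY = -55

This is a negative supply shock: SRAS shifts left.
New SRAS: Y = 9P − 1474.
Set AD = SRAS: 2266 − 11P = 9P − 1474, so 3740 = 20P and P = 187.
Y = 2266 − 11·187 = 209.
Initially P = 182, Y = 264, so ΔP = +5 and ΔY = -55.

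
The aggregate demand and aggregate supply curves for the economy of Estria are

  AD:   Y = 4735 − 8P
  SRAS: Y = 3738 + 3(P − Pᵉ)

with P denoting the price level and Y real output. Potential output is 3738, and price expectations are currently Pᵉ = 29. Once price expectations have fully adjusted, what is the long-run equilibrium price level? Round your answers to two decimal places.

Long-run P = 124.63

Short run: with Pᵉ = 29, SRAS is Y = 3651 + 3P. Setting AD = SRAS gives 1084 = 11P, so P = 98.55 and Y = 4735 − 8P = 3946.64.
Output 3946.64 is above potential 3738, so over time expected prices rise and SRAS shifts left until Y returns to 3738.
Long run: Y = 3738 on the AD curve gives 3738 = 4735 − 8P, so P = 124.63.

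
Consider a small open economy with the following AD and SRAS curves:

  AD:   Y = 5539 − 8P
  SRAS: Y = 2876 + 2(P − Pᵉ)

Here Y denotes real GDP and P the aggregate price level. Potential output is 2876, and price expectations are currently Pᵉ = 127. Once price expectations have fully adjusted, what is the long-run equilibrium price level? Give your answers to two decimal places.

Short run: with Pᵉ = 127, SRAS is Y = 2622 + 2P. Setting AD = SRAS gives 2917 = 10P, so P = 291.70 and Y = 5539 − 8P = 3205.40.
Output 3205.40 is above potential 2876, so over time expected prices rise and SRAS shifts left until Y returns to 2876.
Long run: Y = 2876 on the AD curve gives 2876 = 5539 − 8P, so P = 332.88.

Long-run P = 332.88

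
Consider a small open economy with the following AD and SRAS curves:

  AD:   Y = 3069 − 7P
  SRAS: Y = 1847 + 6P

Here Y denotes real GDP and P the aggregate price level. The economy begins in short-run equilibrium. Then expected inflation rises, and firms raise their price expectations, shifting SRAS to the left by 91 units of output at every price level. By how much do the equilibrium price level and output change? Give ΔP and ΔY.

ΔP = +7, ΔY = -49

This is a negative supply shock: SRAS shifts left.
New SRAS: Y = 1756 + 6P.
Set AD = SRAS: 3069 − 7P = 1756 + 6P, so 1313 = 13P and P = 101.
Y = 3069 − 7·101 = 2362.
Initially P = 94, Y = 2411, so ΔP = +7 and ΔY = -49.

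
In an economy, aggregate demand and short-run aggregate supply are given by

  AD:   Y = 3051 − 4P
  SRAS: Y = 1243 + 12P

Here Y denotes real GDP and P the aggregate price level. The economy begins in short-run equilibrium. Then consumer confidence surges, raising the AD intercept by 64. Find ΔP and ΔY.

This is a positive demand shock: AD shifts right.
New AD: Y = 3115 − 4P.
Set AD = SRAS: 3115 − 4P = 1243 + 12P, so 1872 = 16P and P = 117.
Y = 3115 − 4·117 = 2647.
Initially P = 113, Y = 2599, so ΔP = +4 and ΔY = +48.

ΔP = +4, ΔY = +48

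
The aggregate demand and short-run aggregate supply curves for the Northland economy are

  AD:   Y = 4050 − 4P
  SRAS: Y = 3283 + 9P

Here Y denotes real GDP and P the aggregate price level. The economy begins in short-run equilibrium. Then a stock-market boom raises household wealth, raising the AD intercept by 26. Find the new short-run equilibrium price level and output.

This is a positive demand shock: AD shifts right.
New AD: Y = 4076 − 4P.
Set AD = SRAS: 4076 − 4P = 3283 + 9P, so 793 = 13P and P = 61.
Y = 4076 − 4·61 = 3832.

P = 61, Y = 3832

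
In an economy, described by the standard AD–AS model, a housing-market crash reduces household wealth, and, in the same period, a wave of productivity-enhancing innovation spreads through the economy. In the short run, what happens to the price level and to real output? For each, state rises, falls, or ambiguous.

Price level: falls; output: ambiguous

The first event is a negative demand shock: AD shifts left, which by itself pushes P down and Y down.
The second is a favourable supply shock: SRAS shifts right, which by itself pushes P down and Y up.
Both shocks push P down, so P falls. The two shocks push Y in opposite directions, so the effect on Y is ambiguous.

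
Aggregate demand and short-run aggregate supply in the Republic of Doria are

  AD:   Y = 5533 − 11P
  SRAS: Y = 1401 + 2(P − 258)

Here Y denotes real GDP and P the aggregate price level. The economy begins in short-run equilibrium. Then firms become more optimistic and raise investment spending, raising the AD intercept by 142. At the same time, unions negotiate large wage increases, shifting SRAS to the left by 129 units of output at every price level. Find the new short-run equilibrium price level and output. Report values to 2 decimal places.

P = 378.38, Y = 1512.77

After both shocks: AD is Y = 5675 − 11P and SRAS is Y = 756 + 2P.
Setting them equal: 4919 = 13P, so P = 378.38.
Substituting into AD, Y = 1512.77.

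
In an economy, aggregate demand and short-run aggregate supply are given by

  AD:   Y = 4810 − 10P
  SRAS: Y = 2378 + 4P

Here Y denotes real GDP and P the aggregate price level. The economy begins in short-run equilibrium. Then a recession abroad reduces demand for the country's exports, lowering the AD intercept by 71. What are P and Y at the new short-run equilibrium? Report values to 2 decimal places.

This is a negative demand shock: AD shifts left.
New AD: Y = 4739 − 10P.
Set AD = SRAS: 4739 − 10P = 2378 + 4P, so 2361 = 14P and P = 168.64.
Substituting into AD, Y = 3052.57.

P = 168.64, Y = 3052.57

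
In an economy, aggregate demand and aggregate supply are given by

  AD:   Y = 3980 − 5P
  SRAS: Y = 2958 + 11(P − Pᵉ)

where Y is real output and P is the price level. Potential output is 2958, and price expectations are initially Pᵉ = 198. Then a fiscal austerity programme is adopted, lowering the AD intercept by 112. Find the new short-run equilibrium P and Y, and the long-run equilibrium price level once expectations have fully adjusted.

Short run: P = 193, Y = 2903. Long run: P = 182.

AD shifts left: new AD is Y = 3868 − 5P. With Pᵉ = 198, SRAS is Y = 780 + 11P.
Short run: 3868 − 5P = 780 + 11P gives 3088 = 16P, so P = 193 and Y = 3868 − 5·193 = 2903.
Y = 2903 is below potential 2958; expectations adjust and SRAS shifts right until Y = 2958.
Long run: on the new AD curve, 2958 = 3868 − 5P gives P = 182.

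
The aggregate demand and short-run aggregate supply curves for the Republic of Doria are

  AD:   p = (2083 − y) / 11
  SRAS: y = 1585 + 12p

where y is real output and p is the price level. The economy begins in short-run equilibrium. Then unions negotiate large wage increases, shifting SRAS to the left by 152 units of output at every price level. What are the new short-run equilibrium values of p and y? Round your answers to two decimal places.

p = 28.26, y = 1772.13

This is a negative supply shock: SRAS shifts left.
New SRAS: y = 1433 + 12p.
Set AD = SRAS: 2083 − 11p = 1433 + 12p, so 650 = 23p and p = 28.26.
Substituting into AD, y = 1772.13.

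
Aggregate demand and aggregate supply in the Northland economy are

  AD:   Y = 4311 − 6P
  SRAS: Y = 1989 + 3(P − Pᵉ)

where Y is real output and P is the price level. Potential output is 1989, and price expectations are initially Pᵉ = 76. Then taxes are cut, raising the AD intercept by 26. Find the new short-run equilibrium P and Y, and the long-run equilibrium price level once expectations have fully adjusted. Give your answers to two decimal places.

Short run: P = 286.22, Y = 2619.67. Long run: P = 391.33.

AD shifts right: new AD is Y = 4337 − 6P. With Pᵉ = 76, SRAS is Y = 1761 + 3P.
Short run: 4337 − 6P = 1761 + 3P gives 2576 = 9P, so P = 286.22 and Y = 4337 − 6P = 2619.67.
Y = 2619.67 is above potential 1989; expectations adjust and SRAS shifts left until Y = 1989.
Long run: on the new AD curve, 1989 = 4337 − 6P gives P = 391.33.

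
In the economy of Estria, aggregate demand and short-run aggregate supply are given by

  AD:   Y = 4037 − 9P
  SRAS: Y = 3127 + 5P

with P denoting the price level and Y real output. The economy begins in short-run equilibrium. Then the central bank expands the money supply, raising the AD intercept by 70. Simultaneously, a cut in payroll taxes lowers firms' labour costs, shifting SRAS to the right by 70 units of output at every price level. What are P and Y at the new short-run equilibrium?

After both shocks: AD is Y = 4107 − 9P and SRAS is Y = 3197 + 5P.
Setting them equal: 910 = 14P, so P = 65.
Y = 4107 − 9·65 = 3522.

P = 65, Y = 3522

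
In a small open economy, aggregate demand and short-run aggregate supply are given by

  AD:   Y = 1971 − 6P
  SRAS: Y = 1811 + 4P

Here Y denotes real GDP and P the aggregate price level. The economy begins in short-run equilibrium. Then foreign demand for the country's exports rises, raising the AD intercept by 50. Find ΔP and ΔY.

This is a positive demand shock: AD shifts right.
New AD: Y = 2021 − 6P.
Set AD = SRAS: 2021 − 6P = 1811 + 4P, so 210 = 10P and P = 21.
Y = 2021 − 6·21 = 1895.
Initially P = 16, Y = 1875, so ΔP = +5 and ΔY = +20.

ΔP = +5, ΔY = +20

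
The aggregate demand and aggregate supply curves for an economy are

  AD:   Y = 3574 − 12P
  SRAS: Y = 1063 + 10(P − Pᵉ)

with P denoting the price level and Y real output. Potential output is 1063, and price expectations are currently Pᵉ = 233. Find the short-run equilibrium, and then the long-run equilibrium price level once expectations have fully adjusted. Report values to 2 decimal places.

Short run: P = 220.05, Y = 933.45. Long run: P = 209.25.

Short run: with Pᵉ = 233, SRAS is Y = 10P − 1267. Setting AD = SRAS gives 4841 = 22P, so P = 220.05 and Y = 3574 − 12P = 933.45.
Output 933.45 is below potential 1063, so over time expected prices fall and SRAS shifts right until Y returns to 1063.
Long run: Y = 1063 on the AD curve gives 1063 = 3574 − 12P, so P = 209.25.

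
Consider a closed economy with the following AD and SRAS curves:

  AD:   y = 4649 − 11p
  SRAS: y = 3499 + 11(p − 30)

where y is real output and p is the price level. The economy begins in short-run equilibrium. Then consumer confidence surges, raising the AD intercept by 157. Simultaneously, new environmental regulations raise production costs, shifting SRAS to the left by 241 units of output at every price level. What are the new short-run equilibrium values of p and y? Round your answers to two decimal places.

After both shocks: AD is y = 4806 − 11p and SRAS is y = 2928 + 11p.
Setting them equal: 1878 = 22p, so p = 85.36.
Substituting into AD, y = 3867.00.

p = 85.36, y = 3867.00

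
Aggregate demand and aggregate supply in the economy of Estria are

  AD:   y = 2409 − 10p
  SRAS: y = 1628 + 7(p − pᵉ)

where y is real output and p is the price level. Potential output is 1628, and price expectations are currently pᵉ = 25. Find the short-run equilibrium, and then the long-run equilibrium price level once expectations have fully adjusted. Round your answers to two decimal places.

Short run: p = 56.24, y = 1846.65. Long run: p = 78.10.

Short run: with pᵉ = 25, SRAS is y = 1453 + 7p. Setting AD = SRAS gives 956 = 17p, so p = 56.24 and y = 2409 − 10p = 1846.65.
Output 1846.65 is above potential 1628, so over time expected prices rise and SRAS shifts left until y returns to 1628.
Long run: y = 1628 on the AD curve gives 1628 = 2409 − 10p, so p = 78.10.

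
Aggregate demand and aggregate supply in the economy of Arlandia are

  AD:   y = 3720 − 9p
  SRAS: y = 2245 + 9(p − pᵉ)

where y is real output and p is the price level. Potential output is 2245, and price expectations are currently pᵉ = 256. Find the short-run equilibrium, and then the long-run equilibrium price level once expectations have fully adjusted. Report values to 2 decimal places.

Short run: with pᵉ = 256, SRAS is y = 9p − 59. Setting AD = SRAS gives 3779 = 18p, so p = 209.94 and y = 3720 − 9p = 1830.50.
Output 1830.50 is below potential 2245, so over time expected prices fall and SRAS shifts right until y returns to 2245.
Long run: y = 2245 on the AD curve gives 2245 = 3720 − 9p, so p = 163.89.

Short run: p = 209.94, y = 1830.50. Long run: p = 163.89.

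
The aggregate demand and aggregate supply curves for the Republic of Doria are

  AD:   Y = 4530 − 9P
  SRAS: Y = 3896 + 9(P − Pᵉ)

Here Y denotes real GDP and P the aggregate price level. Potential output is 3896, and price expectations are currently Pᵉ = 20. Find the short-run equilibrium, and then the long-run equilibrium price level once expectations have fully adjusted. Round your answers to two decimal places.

Short run: with Pᵉ = 20, SRAS is Y = 3716 + 9P. Setting AD = SRAS gives 814 = 18P, so P = 45.22 and Y = 4530 − 9P = 4123.00.
Output 4123.00 is above potential 3896, so over time expected prices rise and SRAS shifts left until Y returns to 3896.
Long run: Y = 3896 on the AD curve gives 3896 = 4530 − 9P, so P = 70.44.

Short run: P = 45.22, Y = 4123.00. Long run: P = 70.44.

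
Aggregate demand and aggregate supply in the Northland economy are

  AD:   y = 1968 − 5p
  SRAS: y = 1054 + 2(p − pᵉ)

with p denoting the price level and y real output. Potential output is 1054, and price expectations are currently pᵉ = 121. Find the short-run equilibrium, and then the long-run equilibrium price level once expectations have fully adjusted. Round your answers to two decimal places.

Short run: p = 165.14, y = 1142.29. Long run: p = 182.80.

Short run: with pᵉ = 121, SRAS is y = 812 + 2p. Setting AD = SRAS gives 1156 = 7p, so p = 165.14 and y = 1968 − 5p = 1142.29.
Output 1142.29 is above potential 1054, so over time expected prices rise and SRAS shifts left until y returns to 1054.
Long run: y = 1054 on the AD curve gives 1054 = 1968 − 5p, so p = 182.80.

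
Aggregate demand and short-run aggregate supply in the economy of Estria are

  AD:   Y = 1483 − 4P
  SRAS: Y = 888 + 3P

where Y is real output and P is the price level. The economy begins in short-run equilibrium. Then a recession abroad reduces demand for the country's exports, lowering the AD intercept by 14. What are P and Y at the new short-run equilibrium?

P = 83, Y = 1137

This is a negative demand shock: AD shifts left.
New AD: Y = 1469 − 4P.
Set AD = SRAS: 1469 − 4P = 888 + 3P, so 581 = 7P and P = 83.
Y = 1469 − 4·83 = 1137.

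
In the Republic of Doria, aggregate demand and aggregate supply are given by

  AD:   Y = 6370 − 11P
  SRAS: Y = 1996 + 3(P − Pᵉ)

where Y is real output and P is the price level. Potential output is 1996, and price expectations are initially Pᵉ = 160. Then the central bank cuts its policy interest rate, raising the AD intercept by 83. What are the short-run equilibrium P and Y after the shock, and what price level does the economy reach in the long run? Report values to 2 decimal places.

Short run: P = 352.64, Y = 2573.93. Long run: P = 405.18.

AD shifts right: new AD is Y = 6453 − 11P. With Pᵉ = 160, SRAS is Y = 1516 + 3P.
Short run: 6453 − 11P = 1516 + 3P gives 4937 = 14P, so P = 352.64 and Y = 6453 − 11P = 2573.93.
Y = 2573.93 is above potential 1996; expectations adjust and SRAS shifts left until Y = 1996.
Long run: on the new AD curve, 1996 = 6453 − 11P gives P = 405.18.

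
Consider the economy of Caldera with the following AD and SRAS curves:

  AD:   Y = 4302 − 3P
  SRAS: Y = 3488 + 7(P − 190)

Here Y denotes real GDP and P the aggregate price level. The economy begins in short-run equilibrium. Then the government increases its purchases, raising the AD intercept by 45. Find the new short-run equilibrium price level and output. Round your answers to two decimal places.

This is a positive demand shock: AD shifts right.
New AD: Y = 4347 − 3P.
SRAS can be written Y = 2158 + 7P.
Set AD = SRAS: 4347 − 3P = 2158 + 7P, so 2189 = 10P and P = 218.90.
Substituting into AD, Y = 3690.30.

P = 218.90, Y = 3690.30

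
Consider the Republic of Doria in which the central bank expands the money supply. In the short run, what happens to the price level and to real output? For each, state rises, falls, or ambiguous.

Price level: rises; output: rises

This is a positive demand shock: AD shifts right.
Moving along the upward-sloping SRAS curve, P rises and Y rises.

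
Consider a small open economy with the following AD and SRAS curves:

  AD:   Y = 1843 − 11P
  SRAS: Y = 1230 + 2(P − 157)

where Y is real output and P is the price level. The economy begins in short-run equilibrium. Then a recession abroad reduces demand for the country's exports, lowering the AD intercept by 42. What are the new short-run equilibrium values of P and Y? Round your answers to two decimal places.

P = 68.08, Y = 1052.15

This is a negative demand shock: AD shifts left.
New AD: Y = 1801 − 11P.
SRAS can be written Y = 916 + 2P.
Set AD = SRAS: 1801 − 11P = 916 + 2P, so 885 = 13P and P = 68.08.
Substituting into AD, Y = 1052.15.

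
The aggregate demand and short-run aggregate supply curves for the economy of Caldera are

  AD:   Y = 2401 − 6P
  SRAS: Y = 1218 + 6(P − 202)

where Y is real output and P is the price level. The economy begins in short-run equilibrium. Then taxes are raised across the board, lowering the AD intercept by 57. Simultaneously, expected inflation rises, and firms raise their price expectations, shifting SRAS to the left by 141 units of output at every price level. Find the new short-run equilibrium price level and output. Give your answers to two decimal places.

P = 206.58, Y = 1104.50

After both shocks: AD is Y = 2344 − 6P and SRAS is Y = 6P − 135.
Setting them equal: 2479 = 12P, so P = 206.58.
Substituting into AD, Y = 1104.50.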